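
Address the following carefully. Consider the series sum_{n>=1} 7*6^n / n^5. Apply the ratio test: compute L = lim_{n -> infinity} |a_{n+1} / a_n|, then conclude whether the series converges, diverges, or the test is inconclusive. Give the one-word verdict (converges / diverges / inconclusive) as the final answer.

Let a_n denote the general term. Form the ratio a_{n+1}/a_n and simplify:
a_{n+1}/a_n = 6*n^5/(n + 1)^5
Take the limit as n -> infinity: L = 6.
Since L = 6 > 1 (or L = infinity), the ratio test implies the series diverges.

diverges


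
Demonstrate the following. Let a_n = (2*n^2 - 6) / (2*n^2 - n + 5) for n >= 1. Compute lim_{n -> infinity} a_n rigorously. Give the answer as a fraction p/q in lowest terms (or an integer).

Divide numerator and denominator by n^2, the highest power:
numerator / n^2 = 2 - 6/n^2
denominator / n^2 = 2 - 1/n + 5/n^2
As n -> infinity, all terms of the form c/n^k (k >= 1) tend to 0.
So numerator / n^2 -> 2 and denominator / n^2 -> 2.
Therefore lim a_n = 1.

1


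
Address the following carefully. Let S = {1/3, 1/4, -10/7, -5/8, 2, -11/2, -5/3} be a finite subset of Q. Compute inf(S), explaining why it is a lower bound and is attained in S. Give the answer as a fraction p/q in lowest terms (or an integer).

S is finite, so inf(S) = min(S).
Sorted increasing:
-11/2, -5/3, -10/7, -5/8, 1/4, 1/3, 2
The extremum is -11/2.
For every x in S, x >= -11/2. And -11/2 is in S, so it is attained.
Therefore inf(S) = -11/2.

-11/2


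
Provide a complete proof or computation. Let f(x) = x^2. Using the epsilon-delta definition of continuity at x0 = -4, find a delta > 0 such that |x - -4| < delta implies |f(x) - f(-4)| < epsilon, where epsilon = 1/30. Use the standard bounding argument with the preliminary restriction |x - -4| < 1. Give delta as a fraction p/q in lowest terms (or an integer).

Factor: |x^2 - (-4)^2| = |x - -4| * |x + -4|.
Impose |x - -4| < 1 first. Then |x + -4| = |(x - -4) + 2*(-4)| <= |x - -4| + 2*|-4| < 1 + 8 = 9.
So |x^2 - (-4)^2| < delta * 9.
We need delta * 9 <= 1/30, i.e. delta <= 1/30/9 = 1/270.
Since 1/270 < 1, this is tighter than 1; take delta = 1/270.
So delta = 1/270 works.

1/270


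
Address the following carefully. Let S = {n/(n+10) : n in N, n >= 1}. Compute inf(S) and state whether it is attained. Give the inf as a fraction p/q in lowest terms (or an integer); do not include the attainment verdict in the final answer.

Analysis:
- Values: 1/11, 1/6, 3/13, 2/7, ... strictly increasing.
- Minimum is 1/11 (n=1); inf = 1/11 (attained).
- n/(n+10) = 1 - 10/(n+10) -> 1 from below as n -> infinity, and never equals 1.
- So sup = 1 (not attained).
Conclusion: inf(S) = 1/11, attained in S.

1/11


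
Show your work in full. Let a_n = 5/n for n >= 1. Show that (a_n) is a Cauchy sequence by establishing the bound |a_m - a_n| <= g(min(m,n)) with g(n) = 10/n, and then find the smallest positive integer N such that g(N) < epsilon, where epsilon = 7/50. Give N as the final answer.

For any m, n >= 1, by the triangle inequality:
|a_m - a_n| = |5/m - 5/n| <= 5*1/m + 5*1/n <= 10/min(m,n).
So g(n) = 10/n bounds the Cauchy difference. Since g(n) -> 0, (a_n) is Cauchy.
Now solve g(N) < 7/50: 10/N < 7/50 <=> N > 10 / (7/50) = 500/7.
The smallest integer strictly greater than 500/7 is N = 72.
Check: g(72) = 10/72 = 5/36 < 7/50; g(71) = 10/71 >= 7/50. So N = 72.

72


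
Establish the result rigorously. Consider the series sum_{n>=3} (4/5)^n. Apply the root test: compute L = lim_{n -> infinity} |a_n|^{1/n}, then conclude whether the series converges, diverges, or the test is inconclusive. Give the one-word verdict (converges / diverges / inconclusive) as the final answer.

Let a_n denote the general term. Form |a_n|^(1/n) and simplify:
|a_n|^(1/n) = 4/5
Take the limit as n -> infinity: L = 4/5.
Since L = 4/5 < 1, the root test implies convergence.

converges


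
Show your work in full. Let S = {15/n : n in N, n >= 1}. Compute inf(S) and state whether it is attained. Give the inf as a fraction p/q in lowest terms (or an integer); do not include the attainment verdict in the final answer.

Analysis:
- Values: 15, 15/2, 5, 15/4, ... strictly decreasing.
- The maximum is 15 (n=1); sup = 15 (attained).
- The set is bounded below by 0; 15/n -> 0 so 0 is the greatest lower bound.
- 0 is not in the set, so inf = 0 is not attained.
Conclusion: inf(S) = 0, not attained in S.

0


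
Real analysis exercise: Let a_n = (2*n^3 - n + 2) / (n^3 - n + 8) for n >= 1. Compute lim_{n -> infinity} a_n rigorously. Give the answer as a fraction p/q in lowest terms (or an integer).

Divide numerator and denominator by n^3, the highest power:
numerator / n^3 = 2 - 1/n^2 + 2/n^3
denominator / n^3 = 1 - 1/n^2 + 8/n^3
As n -> infinity, all terms of the form c/n^k (k >= 1) tend to 0.
So numerator / n^3 -> 2 and denominator / n^3 -> 1.
Therefore lim a_n = 2.

2


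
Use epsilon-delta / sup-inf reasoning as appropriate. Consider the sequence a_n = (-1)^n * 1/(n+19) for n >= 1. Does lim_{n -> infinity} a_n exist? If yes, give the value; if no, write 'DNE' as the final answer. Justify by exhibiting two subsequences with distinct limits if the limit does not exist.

Examine the behaviour of a_n along subsequences.
Even-n subsequence a_{2k} = 1/(2k+19) -> 0. Odd-n subsequence a_{2k+1} = -1/(2k+20) -> 0. Both tend to 0, which suggests the limit is 0; verify directly.
|a_n - 0| = 1/(n+19) < 1/n for every n >= 1.
Given epsilon > 0, choose a positive integer N > 1/epsilon. Then for all n >= N, |a_n| < 1/n <= 1/N < epsilon.
So by the definition of the limit, lim a_n exists and equals 0.

0


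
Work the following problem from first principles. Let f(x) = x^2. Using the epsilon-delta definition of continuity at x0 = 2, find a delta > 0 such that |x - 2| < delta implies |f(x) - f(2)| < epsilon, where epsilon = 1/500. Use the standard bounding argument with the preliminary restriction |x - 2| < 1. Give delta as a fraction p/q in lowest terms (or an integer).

Factor: |x^2 - (2)^2| = |x - 2| * |x + 2|.
Impose |x - 2| < 1 first. Then |x + 2| = |(x - 2) + 2*(2)| <= |x - 2| + 2*|2| < 1 + 4 = 5.
So |x^2 - (2)^2| < delta * 5.
We need delta * 5 <= 1/500, i.e. delta <= 1/500/5 = 1/2500.
Since 1/2500 < 1, this is tighter than 1; take delta = 1/2500.
So delta = 1/2500 works.

1/2500


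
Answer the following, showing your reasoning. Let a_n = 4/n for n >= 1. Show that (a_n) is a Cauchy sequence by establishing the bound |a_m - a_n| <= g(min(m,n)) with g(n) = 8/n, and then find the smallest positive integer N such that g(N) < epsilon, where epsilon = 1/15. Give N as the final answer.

For any m, n >= 1, by the triangle inequality:
|a_m - a_n| = |4/m - 4/n| <= 4*1/m + 4*1/n <= 8/min(m,n).
So g(n) = 8/n bounds the Cauchy difference. Since g(n) -> 0, (a_n) is Cauchy.
Now solve g(N) < 1/15: 8/N < 1/15 <=> N > 8 / (1/15) = 120.
The smallest integer strictly greater than 120 is N = 121.
Check: g(121) = 8/121 = 8/121 < 1/15; g(120) = 1/15 >= 1/15. So N = 121.

121


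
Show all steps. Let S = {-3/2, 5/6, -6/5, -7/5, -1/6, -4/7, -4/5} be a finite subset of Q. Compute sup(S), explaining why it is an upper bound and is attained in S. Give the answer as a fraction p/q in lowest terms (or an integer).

S is finite, so sup(S) = max(S).
Sorted decreasing:
5/6, -1/6, -4/7, -4/5, -6/5, -7/5, -3/2
The extremum is 5/6.
For every x in S, x <= 5/6. And 5/6 is in S, so it is attained.
Therefore sup(S) = 5/6.

5/6


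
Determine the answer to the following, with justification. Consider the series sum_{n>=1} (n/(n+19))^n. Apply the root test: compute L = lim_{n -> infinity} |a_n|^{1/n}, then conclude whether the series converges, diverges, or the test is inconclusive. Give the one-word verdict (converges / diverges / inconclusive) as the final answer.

Let a_n denote the general term. Form |a_n|^(1/n) and simplify:
|a_n|^(1/n) = n/(n + 19)
Take the limit as n -> infinity: L = 1.
Since L = 1, the root test is inconclusive. (In fact a_n = (n/(n+19))^n -> e^(-19) != 0, so the nth-term test shows divergence; but the root test itself gives no conclusion.)

inconclusive


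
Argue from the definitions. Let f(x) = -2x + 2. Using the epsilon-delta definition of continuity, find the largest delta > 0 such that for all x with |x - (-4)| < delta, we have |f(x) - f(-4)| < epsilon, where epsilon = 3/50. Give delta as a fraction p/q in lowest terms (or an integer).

We compute f(-4) = -2*(-4) + 2 = 10.
|f(x) - f(-4)| = |-2x + 2 - (10)| = |-2(x - (-4))| = 2|x - (-4)|.
We need 2|x - (-4)| < 3/50, i.e. |x - (-4)| < 3/50 / 2 = 3/100.
So any delta <= 3/100 works. Conversely, if delta > 3/100, then x = -4 + 3/100 satisfies |x - (-4)| = 3/100 < delta but |f(x) - f(-4)| = 2 * 3/100 = 3/50, which is not < 3/50; so no larger delta works.
Hence the largest such delta is 3/100.

3/100


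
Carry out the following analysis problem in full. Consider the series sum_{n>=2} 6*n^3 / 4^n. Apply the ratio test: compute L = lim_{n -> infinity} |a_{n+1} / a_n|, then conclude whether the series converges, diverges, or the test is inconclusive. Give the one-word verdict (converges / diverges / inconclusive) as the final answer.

Let a_n denote the general term. Form the ratio a_{n+1}/a_n and simplify:
a_{n+1}/a_n = (n + 1)^3/(4*n^3)
Take the limit as n -> infinity: L = 1/4.
Since L = 1/4 < 1, the ratio test implies the series converges.

converges


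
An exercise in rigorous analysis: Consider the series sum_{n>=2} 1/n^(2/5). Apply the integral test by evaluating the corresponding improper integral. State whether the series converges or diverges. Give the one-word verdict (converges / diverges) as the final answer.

Let f(x) = x^(-2/5). Then f is positive, continuous, and decreasing on [2, infinity), so the integral test applies.
Compute the improper integral int_{2}^infinity f(x) dx:
  antiderivative F(x) = 5*x^(3/5)/3.
  As x -> infinity, F(x) -> infinity (since p = 2/5 < 1).
  So the integral diverges. By the integral test, the series diverges.

diverges


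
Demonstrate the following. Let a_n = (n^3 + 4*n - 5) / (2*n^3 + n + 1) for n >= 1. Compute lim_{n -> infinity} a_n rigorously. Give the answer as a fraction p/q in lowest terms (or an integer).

Divide numerator and denominator by n^3, the highest power:
numerator / n^3 = 1 + 4/n^2 - 5/n^3
denominator / n^3 = 2 + n^(-2) + n^(-3)
As n -> infinity, all terms of the form c/n^k (k >= 1) tend to 0.
So numerator / n^3 -> 1 and denominator / n^3 -> 2.
Therefore lim a_n = 1/2.

1/2


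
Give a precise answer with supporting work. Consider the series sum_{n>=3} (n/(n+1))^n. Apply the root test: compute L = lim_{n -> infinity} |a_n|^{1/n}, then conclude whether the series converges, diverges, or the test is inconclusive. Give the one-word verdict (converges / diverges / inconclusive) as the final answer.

Let a_n denote the general term. Form |a_n|^(1/n) and simplify:
|a_n|^(1/n) = n/(n + 1)
Take the limit as n -> infinity: L = 1.
Since L = 1, the root test is inconclusive. (In fact a_n = (n/(n+1))^n -> e^(-1) != 0, so the nth-term test shows divergence; but the root test itself gives no conclusion.)

inconclusive


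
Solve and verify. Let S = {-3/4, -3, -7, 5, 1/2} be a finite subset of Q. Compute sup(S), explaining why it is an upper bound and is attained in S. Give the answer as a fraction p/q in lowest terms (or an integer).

S is finite, so sup(S) = max(S).
Sorted decreasing:
5, 1/2, -3/4, -3, -7
The extremum is 5.
For every x in S, x <= 5. And 5 is in S, so it is attained.
Therefore sup(S) = 5.

5


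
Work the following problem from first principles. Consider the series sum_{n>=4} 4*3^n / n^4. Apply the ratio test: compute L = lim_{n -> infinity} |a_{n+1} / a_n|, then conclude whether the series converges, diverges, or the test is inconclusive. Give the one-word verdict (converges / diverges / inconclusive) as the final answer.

Let a_n denote the general term. Form the ratio a_{n+1}/a_n and simplify:
a_{n+1}/a_n = 3*n^4/(n + 1)^4
Take the limit as n -> infinity: L = 3.
Since L = 3 > 1 (or L = infinity), the ratio test implies the series diverges.

diverges


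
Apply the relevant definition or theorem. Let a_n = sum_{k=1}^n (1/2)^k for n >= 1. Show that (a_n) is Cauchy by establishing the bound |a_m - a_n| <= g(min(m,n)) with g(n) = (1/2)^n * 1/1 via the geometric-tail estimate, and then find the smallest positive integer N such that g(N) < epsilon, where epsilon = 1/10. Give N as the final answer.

For m > n >= 1: |a_m - a_n| = sum_{k=n+1}^m (1/2)^k < sum_{k=n+1}^infinity (1/2)^k = (1/2)^(n+1) / (1 - 1/2) = (1/2)^n * (1/2) * (2/1) = (1/2)^n * 1/1.
So g(n) = (1/2)^n / 1. Since g(n) -> 0, (a_n) is Cauchy.
Now solve g(N) < 1/10: (1/2)^N / 1 < 1/10 <=> 2^N > 1 / (1 * 1/10) = 10.
Check powers of 2: 2^3 = 8 <= 10, 2^4 = 16 > 10.
So the smallest such N is 4. Check: g(4) = 1/(1 * 16) = 1/16 < 1/10.

4


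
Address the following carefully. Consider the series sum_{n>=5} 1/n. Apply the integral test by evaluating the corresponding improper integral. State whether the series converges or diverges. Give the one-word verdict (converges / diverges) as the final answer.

Let f(x) = 1/x. Then f is positive, continuous, and decreasing on [5, infinity), so the integral test applies.
Compute the improper integral int_{5}^infinity f(x) dx:
  antiderivative F(x) = log(x).
  As x -> infinity, log(x) -> infinity.
  So int = infinity - log(5) = infinity. By the integral test, the series diverges.

diverges


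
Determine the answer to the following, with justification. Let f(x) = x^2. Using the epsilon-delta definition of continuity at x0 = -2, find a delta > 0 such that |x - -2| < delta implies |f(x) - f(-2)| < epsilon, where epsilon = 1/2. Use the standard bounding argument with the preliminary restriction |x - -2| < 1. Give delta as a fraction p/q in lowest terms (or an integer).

Factor: |x^2 - (-2)^2| = |x - -2| * |x + -2|.
Impose |x - -2| < 1 first. Then |x + -2| = |(x - -2) + 2*(-2)| <= |x - -2| + 2*|-2| < 1 + 4 = 5.
So |x^2 - (-2)^2| < delta * 5.
We need delta * 5 <= 1/2, i.e. delta <= 1/2/5 = 1/10.
Since 1/10 < 1, this is tighter than 1; take delta = 1/10.
So delta = 1/10 works.

1/10


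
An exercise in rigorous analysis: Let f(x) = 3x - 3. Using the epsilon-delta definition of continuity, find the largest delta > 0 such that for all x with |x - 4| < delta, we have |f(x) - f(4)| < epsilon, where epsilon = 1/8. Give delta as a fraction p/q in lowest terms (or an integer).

We compute f(4) = 3*(4) - 3 = 9.
|f(x) - f(4)| = |3x - 3 - (9)| = |3(x - 4)| = 3|x - 4|.
We need 3|x - 4| < 1/8, i.e. |x - 4| < 1/8 / 3 = 1/24.
So any delta <= 1/24 works. Conversely, if delta > 1/24, then x = 4 + 1/24 satisfies |x - 4| = 1/24 < delta but |f(x) - f(4)| = 3 * 1/24 = 1/8, which is not < 1/8; so no larger delta works.
Hence the largest such delta is 1/24.

1/24


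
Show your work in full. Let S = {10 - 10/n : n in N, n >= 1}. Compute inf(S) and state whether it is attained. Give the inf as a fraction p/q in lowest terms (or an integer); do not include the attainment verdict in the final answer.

Analysis:
- Values: 0, 5, 20/3, 15/2, ... strictly increasing.
- Minimum is 0 (n=1); inf = 0 (attained).
- 10 - 10/n -> 10 from below; sup = 10, not attained.
Conclusion: inf(S) = 0, attained in S.

0


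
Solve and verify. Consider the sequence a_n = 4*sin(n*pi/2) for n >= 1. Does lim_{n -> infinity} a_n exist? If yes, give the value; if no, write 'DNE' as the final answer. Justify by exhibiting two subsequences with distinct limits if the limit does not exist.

Examine the behaviour of a_n along subsequences.
a_{4k+1} = 4*sin(pi/2 + 2k*pi) = 4 -> 4. a_{4k+3} = 4*sin(3pi/2 + 2k*pi) = -4 -> -4.
Since these two subsequential limits are 4 and -4, distinct, the full sequence cannot converge (a convergent sequence has all subsequences tending to the same limit). So lim a_n does not exist.

DNE


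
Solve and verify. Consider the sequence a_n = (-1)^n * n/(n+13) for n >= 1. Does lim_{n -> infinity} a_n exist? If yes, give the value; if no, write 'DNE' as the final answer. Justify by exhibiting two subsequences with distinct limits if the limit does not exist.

Examine the behaviour of a_n along subsequences.
a_{2k} = 2k/(2k+13) -> 1. a_{2k+1} = -(2k+1)/(2k+14) -> -1.
Since these two subsequential limits are 1 and -1, distinct, the full sequence cannot converge (a convergent sequence has all subsequences tending to the same limit). So lim a_n does not exist.

DNE


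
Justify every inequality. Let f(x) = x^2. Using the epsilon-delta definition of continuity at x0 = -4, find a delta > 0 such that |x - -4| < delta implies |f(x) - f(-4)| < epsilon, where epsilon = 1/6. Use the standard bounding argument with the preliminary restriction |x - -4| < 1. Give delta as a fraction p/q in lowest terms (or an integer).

Factor: |x^2 - (-4)^2| = |x - -4| * |x + -4|.
Impose |x - -4| < 1 first. Then |x + -4| = |(x - -4) + 2*(-4)| <= |x - -4| + 2*|-4| < 1 + 8 = 9.
So |x^2 - (-4)^2| < delta * 9.
We need delta * 9 <= 1/6, i.e. delta <= 1/6/9 = 1/54.
Since 1/54 < 1, this is tighter than 1; take delta = 1/54.
So delta = 1/54 works.

1/54


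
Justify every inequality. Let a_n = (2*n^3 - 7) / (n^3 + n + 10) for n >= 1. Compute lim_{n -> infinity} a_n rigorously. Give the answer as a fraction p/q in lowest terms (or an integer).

Divide numerator and denominator by n^3, the highest power:
numerator / n^3 = 2 - 7/n^3
denominator / n^3 = 1 + n^(-2) + 10/n^3
As n -> infinity, all terms of the form c/n^k (k >= 1) tend to 0.
So numerator / n^3 -> 2 and denominator / n^3 -> 1.
Therefore lim a_n = 2.

2


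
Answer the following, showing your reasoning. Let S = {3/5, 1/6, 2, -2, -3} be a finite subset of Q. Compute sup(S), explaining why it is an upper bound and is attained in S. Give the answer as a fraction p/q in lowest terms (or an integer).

S is finite, so sup(S) = max(S).
Sorted decreasing:
2, 3/5, 1/6, -2, -3
The extremum is 2.
For every x in S, x <= 2. And 2 is in S, so it is attained.
Therefore sup(S) = 2.

2


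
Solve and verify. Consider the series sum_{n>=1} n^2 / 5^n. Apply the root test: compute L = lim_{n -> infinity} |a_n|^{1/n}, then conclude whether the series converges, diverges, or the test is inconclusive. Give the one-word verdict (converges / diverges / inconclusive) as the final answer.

Let a_n denote the general term. Form |a_n|^(1/n) and simplify:
|a_n|^(1/n) = n^(2/n)/5
Take the limit as n -> infinity: L = 1/5.
Since L = 1/5 < 1, the root test implies convergence.

converges


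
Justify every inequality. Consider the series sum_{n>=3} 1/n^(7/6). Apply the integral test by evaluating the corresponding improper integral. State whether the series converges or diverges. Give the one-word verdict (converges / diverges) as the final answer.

Let f(x) = x^(-7/6). Then f is positive, continuous, and decreasing on [3, infinity), so the integral test applies.
Compute the improper integral int_{3}^infinity f(x) dx:
  antiderivative F(x) = -6/x^(1/6).
  As x -> infinity, F(x) -> 0 (since p = 7/6 > 1).
  So int = F(infinity) - F(3) = 0 - (-2*3^(5/6)) = 2*3^(5/6).
  Finite, so by the integral test, the series converges.

converges


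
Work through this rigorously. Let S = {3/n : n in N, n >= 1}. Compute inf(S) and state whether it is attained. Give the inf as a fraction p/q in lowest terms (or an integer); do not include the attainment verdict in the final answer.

Analysis:
- Values: 3, 3/2, 1, 3/4, ... strictly decreasing.
- The maximum is 3 (n=1); sup = 3 (attained).
- The set is bounded below by 0; 3/n -> 0 so 0 is the greatest lower bound.
- 0 is not in the set, so inf = 0 is not attained.
Conclusion: inf(S) = 0, not attained in S.

0


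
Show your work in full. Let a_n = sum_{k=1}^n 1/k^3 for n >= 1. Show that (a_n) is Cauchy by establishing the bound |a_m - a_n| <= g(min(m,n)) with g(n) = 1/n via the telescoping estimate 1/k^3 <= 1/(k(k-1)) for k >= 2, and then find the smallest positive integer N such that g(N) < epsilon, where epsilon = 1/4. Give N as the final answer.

For m > n >= 1: |a_m - a_n| = sum_{k=n+1}^m 1/k^3.
Use 1/k^3 <= 1/(k(k-1)) = 1/(k-1) - 1/k for k >= 2 (which holds since k^3 >= k^2 >= k(k-1) for k >= 2):
sum_{k=n+1}^m 1/k^3 <= sum_{k=n+1}^m (1/(k-1) - 1/k) = 1/n - 1/m <= 1/n.
By symmetry the same bound holds with n,m swapped, so |a_m - a_n| <= 1/min(m,n) = g(min(m,n)). Since g(n) -> 0, (a_n) is Cauchy.
Now solve g(N) < 1/4: 1/N < 1/4 <=> N > 1/(1/4) = 4.
The smallest integer strictly greater than 4 is N = 5.
Check: g(5) = 1/5 < 1/4; g(4) = 1/4 >= 1/4. So N = 5.

5


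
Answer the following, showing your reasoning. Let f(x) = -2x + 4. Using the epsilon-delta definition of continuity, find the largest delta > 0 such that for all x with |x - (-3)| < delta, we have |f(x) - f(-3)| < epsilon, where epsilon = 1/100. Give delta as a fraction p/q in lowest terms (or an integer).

We compute f(-3) = -2*(-3) + 4 = 10.
|f(x) - f(-3)| = |-2x + 4 - (10)| = |-2(x - (-3))| = 2|x - (-3)|.
We need 2|x - (-3)| < 1/100, i.e. |x - (-3)| < 1/100 / 2 = 1/200.
So any delta <= 1/200 works. Conversely, if delta > 1/200, then x = -3 + 1/200 satisfies |x - (-3)| = 1/200 < delta but |f(x) - f(-3)| = 2 * 1/200 = 1/100, which is not < 1/100; so no larger delta works.
Hence the largest such delta is 1/200.

1/200


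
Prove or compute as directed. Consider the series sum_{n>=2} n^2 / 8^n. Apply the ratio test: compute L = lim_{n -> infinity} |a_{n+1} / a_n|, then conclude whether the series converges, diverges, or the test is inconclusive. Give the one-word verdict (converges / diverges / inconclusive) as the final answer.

Let a_n denote the general term. Form the ratio a_{n+1}/a_n and simplify:
a_{n+1}/a_n = (n + 1)^2/(8*n^2)
Take the limit as n -> infinity: L = 1/8.
Since L = 1/8 < 1, the ratio test implies the series converges.

converges


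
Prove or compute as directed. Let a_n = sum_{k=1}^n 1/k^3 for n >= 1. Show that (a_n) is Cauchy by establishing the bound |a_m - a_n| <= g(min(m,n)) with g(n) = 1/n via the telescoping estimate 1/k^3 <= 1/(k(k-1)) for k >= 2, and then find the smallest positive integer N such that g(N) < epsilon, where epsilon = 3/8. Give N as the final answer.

For m > n >= 1: |a_m - a_n| = sum_{k=n+1}^m 1/k^3.
Use 1/k^3 <= 1/(k(k-1)) = 1/(k-1) - 1/k for k >= 2 (which holds since k^3 >= k^2 >= k(k-1) for k >= 2):
sum_{k=n+1}^m 1/k^3 <= sum_{k=n+1}^m (1/(k-1) - 1/k) = 1/n - 1/m <= 1/n.
By symmetry the same bound holds with n,m swapped, so |a_m - a_n| <= 1/min(m,n) = g(min(m,n)). Since g(n) -> 0, (a_n) is Cauchy.
Now solve g(N) < 3/8: 1/N < 3/8 <=> N > 1/(3/8) = 8/3.
The smallest integer strictly greater than 8/3 is N = 3.
Check: g(3) = 1/3 < 3/8; g(2) = 1/2 >= 3/8. So N = 3.

3


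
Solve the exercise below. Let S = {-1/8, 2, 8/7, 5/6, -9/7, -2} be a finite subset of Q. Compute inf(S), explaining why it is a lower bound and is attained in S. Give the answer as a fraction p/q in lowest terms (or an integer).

S is finite, so inf(S) = min(S).
Sorted increasing:
-2, -9/7, -1/8, 5/6, 8/7, 2
The extremum is -2.
For every x in S, x >= -2. And -2 is in S, so it is attained.
Therefore inf(S) = -2.

-2


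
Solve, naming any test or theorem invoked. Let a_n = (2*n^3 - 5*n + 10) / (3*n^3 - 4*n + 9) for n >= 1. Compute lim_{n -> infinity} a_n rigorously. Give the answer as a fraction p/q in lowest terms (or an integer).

Divide numerator and denominator by n^3, the highest power:
numerator / n^3 = 2 - 5/n^2 + 10/n^3
denominator / n^3 = 3 - 4/n^2 + 9/n^3
As n -> infinity, all terms of the form c/n^k (k >= 1) tend to 0.
So numerator / n^3 -> 2 and denominator / n^3 -> 3.
Therefore lim a_n = 2/3.

2/3


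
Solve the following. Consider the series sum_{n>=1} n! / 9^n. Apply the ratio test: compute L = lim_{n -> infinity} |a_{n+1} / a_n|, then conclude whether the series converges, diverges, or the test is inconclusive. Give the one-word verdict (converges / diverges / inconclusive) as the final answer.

Let a_n denote the general term. Form the ratio a_{n+1}/a_n and simplify:
a_{n+1}/a_n = n/9 + 1/9
Take the limit as n -> infinity: L = infinity.
Since L = infinity > 1 (or L = infinity), the ratio test implies the series diverges.

diverges


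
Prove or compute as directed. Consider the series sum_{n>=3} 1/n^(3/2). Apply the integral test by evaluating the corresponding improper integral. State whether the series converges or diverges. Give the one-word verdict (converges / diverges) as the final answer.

Let f(x) = x^(-3/2). Then f is positive, continuous, and decreasing on [3, infinity), so the integral test applies.
Compute the improper integral int_{3}^infinity f(x) dx:
  antiderivative F(x) = -2/sqrt(x).
  As x -> infinity, F(x) -> 0 (since p = 3/2 > 1).
  So int = F(infinity) - F(3) = 0 - (-2*sqrt(3)/3) = 2*sqrt(3)/3.
  Finite, so by the integral test, the series converges.

converges


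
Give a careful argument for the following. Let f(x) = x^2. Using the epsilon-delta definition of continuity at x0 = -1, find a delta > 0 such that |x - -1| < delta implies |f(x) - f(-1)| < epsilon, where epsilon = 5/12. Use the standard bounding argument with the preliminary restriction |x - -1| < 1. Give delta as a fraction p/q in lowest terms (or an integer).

Factor: |x^2 - (-1)^2| = |x - -1| * |x + -1|.
Impose |x - -1| < 1 first. Then |x + -1| = |(x - -1) + 2*(-1)| <= |x - -1| + 2*|-1| < 1 + 2 = 3.
So |x^2 - (-1)^2| < delta * 3.
We need delta * 3 <= 5/12, i.e. delta <= 5/12/3 = 5/36.
Since 5/36 < 1, this is tighter than 1; take delta = 5/36.
So delta = 5/36 works.

5/36


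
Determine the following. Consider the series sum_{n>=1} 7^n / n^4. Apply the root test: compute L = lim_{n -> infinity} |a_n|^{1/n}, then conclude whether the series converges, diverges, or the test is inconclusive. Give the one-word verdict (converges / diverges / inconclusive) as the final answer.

Let a_n denote the general term. Form |a_n|^(1/n) and simplify:
|a_n|^(1/n) = 7/n^(4/n)
Take the limit as n -> infinity: L = 7.
Since L = 7 > 1, the root test implies divergence.

diverges


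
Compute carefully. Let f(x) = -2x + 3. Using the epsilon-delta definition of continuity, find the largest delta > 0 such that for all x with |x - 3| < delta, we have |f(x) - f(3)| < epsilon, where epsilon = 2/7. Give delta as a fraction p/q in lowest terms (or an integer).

We compute f(3) = -2*(3) + 3 = -3.
|f(x) - f(3)| = |-2x + 3 - (-3)| = |-2(x - 3)| = 2|x - 3|.
We need 2|x - 3| < 2/7, i.e. |x - 3| < 2/7 / 2 = 1/7.
So any delta <= 1/7 works. Conversely, if delta > 1/7, then x = 3 + 1/7 satisfies |x - 3| = 1/7 < delta but |f(x) - f(3)| = 2 * 1/7 = 2/7, which is not < 2/7; so no larger delta works.
Hence the largest such delta is 1/7.

1/7


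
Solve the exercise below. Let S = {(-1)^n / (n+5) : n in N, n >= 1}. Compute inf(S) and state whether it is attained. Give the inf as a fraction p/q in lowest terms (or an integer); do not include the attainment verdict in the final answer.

Analysis:
- Values: -1/6, 1/7, -1/8, 1/9, -1/10, ...
- Positive terms (even n): 1/(2+5), 1/(4+5), ... decreasing -> max = 1/7 (n=2).
- Negative terms (odd n): -1/(1+5), -1/(3+5), ... increasing -> min = -1/6 (n=1).
- So sup = 1/7 (attained at n=2); inf = -1/6 (attained at n=1).
Conclusion: inf(S) = -1/6, attained in S.

-1/6


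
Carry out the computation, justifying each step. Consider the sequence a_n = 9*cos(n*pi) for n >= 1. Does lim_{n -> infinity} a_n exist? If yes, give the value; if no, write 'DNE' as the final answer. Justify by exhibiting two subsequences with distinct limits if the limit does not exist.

Examine the behaviour of a_n along subsequences.
cos(n*pi) = (-1)^n, so a_n = 9*(-1)^n. a_{2k} = 9 -> 9. a_{2k+1} = -9 -> -9.
Since these two subsequential limits are 9 and -9, distinct, the full sequence cannot converge (a convergent sequence has all subsequences tending to the same limit). So lim a_n does not exist.

DNE


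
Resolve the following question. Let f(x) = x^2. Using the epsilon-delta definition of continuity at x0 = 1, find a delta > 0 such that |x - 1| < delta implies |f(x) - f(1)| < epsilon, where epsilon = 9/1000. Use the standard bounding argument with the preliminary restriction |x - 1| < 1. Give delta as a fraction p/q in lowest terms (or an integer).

Factor: |x^2 - (1)^2| = |x - 1| * |x + 1|.
Impose |x - 1| < 1 first. Then |x + 1| = |(x - 1) + 2*(1)| <= |x - 1| + 2*|1| < 1 + 2 = 3.
So |x^2 - (1)^2| < delta * 3.
We need delta * 3 <= 9/1000, i.e. delta <= 9/1000/3 = 3/1000.
Since 3/1000 < 1, this is tighter than 1; take delta = 3/1000.
So delta = 3/1000 works.

3/1000


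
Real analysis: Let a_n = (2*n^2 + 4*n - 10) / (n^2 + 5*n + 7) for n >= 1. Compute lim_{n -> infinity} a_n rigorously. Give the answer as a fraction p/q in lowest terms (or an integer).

Divide numerator and denominator by n^2, the highest power:
numerator / n^2 = 2 + 4/n - 10/n^2
denominator / n^2 = 1 + 5/n + 7/n^2
As n -> infinity, all terms of the form c/n^k (k >= 1) tend to 0.
So numerator / n^2 -> 2 and denominator / n^2 -> 1.
Therefore lim a_n = 2.

2


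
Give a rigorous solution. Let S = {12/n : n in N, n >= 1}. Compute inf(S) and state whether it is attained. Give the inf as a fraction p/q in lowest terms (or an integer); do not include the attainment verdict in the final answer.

Analysis:
- Values: 12, 6, 4, 3, ... strictly decreasing.
- The maximum is 12 (n=1); sup = 12 (attained).
- The set is bounded below by 0; 12/n -> 0 so 0 is the greatest lower bound.
- 0 is not in the set, so inf = 0 is not attained.
Conclusion: inf(S) = 0, not attained in S.

0


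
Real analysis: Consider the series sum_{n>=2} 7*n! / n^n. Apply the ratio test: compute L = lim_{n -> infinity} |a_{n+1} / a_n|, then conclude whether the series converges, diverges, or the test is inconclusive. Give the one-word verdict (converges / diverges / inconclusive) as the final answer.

Let a_n denote the general term. Form the ratio a_{n+1}/a_n and simplify:
a_{n+1}/a_n = (n/(n + 1))^n
Take the limit as n -> infinity: L = exp(-1).
Since L = exp(-1) < 1, the ratio test implies the series converges.

converges


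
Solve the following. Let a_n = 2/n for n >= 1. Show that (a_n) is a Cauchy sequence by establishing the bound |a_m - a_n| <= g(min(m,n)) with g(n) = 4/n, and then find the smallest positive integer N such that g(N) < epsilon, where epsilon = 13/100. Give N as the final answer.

For any m, n >= 1, by the triangle inequality:
|a_m - a_n| = |2/m - 2/n| <= 2*1/m + 2*1/n <= 4/min(m,n).
So g(n) = 4/n bounds the Cauchy difference. Since g(n) -> 0, (a_n) is Cauchy.
Now solve g(N) < 13/100: 4/N < 13/100 <=> N > 4 / (13/100) = 400/13.
The smallest integer strictly greater than 400/13 is N = 31.
Check: g(31) = 4/31 = 4/31 < 13/100; g(30) = 2/15 >= 13/100. So N = 31.

31


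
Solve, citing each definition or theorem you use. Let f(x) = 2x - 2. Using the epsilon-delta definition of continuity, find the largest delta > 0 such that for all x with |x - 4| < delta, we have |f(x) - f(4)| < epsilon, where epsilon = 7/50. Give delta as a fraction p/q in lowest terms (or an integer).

We compute f(4) = 2*(4) - 2 = 6.
|f(x) - f(4)| = |2x - 2 - (6)| = |2(x - 4)| = 2|x - 4|.
We need 2|x - 4| < 7/50, i.e. |x - 4| < 7/50 / 2 = 7/100.
So any delta <= 7/100 works. Conversely, if delta > 7/100, then x = 4 + 7/100 satisfies |x - 4| = 7/100 < delta but |f(x) - f(4)| = 2 * 7/100 = 7/50, which is not < 7/50; so no larger delta works.
Hence the largest such delta is 7/100.

7/100


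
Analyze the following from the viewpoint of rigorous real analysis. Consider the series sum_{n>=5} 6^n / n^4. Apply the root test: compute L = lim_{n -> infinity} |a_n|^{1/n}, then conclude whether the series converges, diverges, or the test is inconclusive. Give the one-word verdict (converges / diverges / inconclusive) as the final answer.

Let a_n denote the general term. Form |a_n|^(1/n) and simplify:
|a_n|^(1/n) = 6/n^(4/n)
Take the limit as n -> infinity: L = 6.
Since L = 6 > 1, the root test implies divergence.

diverges


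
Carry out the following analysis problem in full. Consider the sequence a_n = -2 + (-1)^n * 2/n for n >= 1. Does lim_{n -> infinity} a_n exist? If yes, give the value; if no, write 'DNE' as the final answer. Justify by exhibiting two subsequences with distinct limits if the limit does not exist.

Examine the behaviour of a_n along subsequences.
Even-n subsequence a_{2k} = -2 + 2/(2k) -> -2. Odd-n subsequence a_{2k+1} = -2 - 2/(2k+1) -> -2. Both tend to -2, which suggests the limit is -2; verify directly.
|a_n - (-2)| = |(-1)^n * 2/n| = 2/n for every n >= 1.
Given epsilon > 0, choose a positive integer N > 2/epsilon. Then for all n >= N, |a_n - (-2)| = 2/n <= 2/N < epsilon.
So by the definition of the limit, lim a_n exists and equals -2.

-2


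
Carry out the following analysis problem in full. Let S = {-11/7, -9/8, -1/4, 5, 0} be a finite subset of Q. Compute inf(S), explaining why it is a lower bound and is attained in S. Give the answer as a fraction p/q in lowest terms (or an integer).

S is finite, so inf(S) = min(S).
Sorted increasing:
-11/7, -9/8, -1/4, 0, 5
The extremum is -11/7.
For every x in S, x >= -11/7. And -11/7 is in S, so it is attained.
Therefore inf(S) = -11/7.

-11/7


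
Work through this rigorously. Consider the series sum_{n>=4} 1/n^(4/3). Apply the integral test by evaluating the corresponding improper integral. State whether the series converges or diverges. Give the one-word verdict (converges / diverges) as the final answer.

Let f(x) = x^(-4/3). Then f is positive, continuous, and decreasing on [4, infinity), so the integral test applies.
Compute the improper integral int_{4}^infinity f(x) dx:
  antiderivative F(x) = -3/x^(1/3).
  As x -> infinity, F(x) -> 0 (since p = 4/3 > 1).
  So int = F(infinity) - F(4) = 0 - (-3*2^(1/3)/2) = 3*2^(1/3)/2.
  Finite, so by the integral test, the series converges.

converges


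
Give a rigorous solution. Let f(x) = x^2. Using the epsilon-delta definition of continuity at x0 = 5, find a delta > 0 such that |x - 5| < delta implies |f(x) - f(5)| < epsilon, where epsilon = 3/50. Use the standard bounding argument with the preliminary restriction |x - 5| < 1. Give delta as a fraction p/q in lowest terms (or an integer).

Factor: |x^2 - (5)^2| = |x - 5| * |x + 5|.
Impose |x - 5| < 1 first. Then |x + 5| = |(x - 5) + 2*(5)| <= |x - 5| + 2*|5| < 1 + 10 = 11.
So |x^2 - (5)^2| < delta * 11.
We need delta * 11 <= 3/50, i.e. delta <= 3/50/11 = 3/550.
Since 3/550 < 1, this is tighter than 1; take delta = 3/550.
So delta = 3/550 works.

3/550


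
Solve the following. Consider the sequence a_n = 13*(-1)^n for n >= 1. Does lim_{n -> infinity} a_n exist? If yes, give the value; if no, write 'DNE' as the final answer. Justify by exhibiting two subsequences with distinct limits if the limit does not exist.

Examine the behaviour of a_n along subsequences.
Even-n subsequence a_{2k} = 13 -> 13. Odd-n subsequence a_{2k+1} = -13 -> -13.
Since these two subsequential limits are 13 and -13, distinct, the full sequence cannot converge (a convergent sequence has all subsequences tending to the same limit). So lim a_n does not exist.

DNE


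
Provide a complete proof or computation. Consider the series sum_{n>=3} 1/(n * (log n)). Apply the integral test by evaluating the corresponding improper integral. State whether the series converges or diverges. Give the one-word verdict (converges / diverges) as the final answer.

Let f(x) = 1/(x*log(x)). Then f is positive, continuous, and decreasing on [3, infinity), so the integral test applies.
Compute the improper integral int_{3}^infinity f(x) dx:
  antiderivative F(x) = log(log(x)).
  F(x) = log(log(x)) -> infinity as x -> infinity. The integral diverges, so by the integral test, the series diverges.

diverges


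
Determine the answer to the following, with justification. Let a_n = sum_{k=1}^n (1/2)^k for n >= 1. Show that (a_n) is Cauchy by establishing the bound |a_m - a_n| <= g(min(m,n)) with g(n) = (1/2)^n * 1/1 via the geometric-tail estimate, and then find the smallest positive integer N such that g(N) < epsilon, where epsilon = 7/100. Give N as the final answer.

For m > n >= 1: |a_m - a_n| = sum_{k=n+1}^m (1/2)^k < sum_{k=n+1}^infinity (1/2)^k = (1/2)^(n+1) / (1 - 1/2) = (1/2)^n * (1/2) * (2/1) = (1/2)^n * 1/1.
So g(n) = (1/2)^n / 1. Since g(n) -> 0, (a_n) is Cauchy.
Now solve g(N) < 7/100: (1/2)^N / 1 < 7/100 <=> 2^N > 1 / (1 * 7/100) = 100/7.
Check powers of 2: 2^3 = 8 <= 100/7, 2^4 = 16 > 100/7.
So the smallest such N is 4. Check: g(4) = 1/(1 * 16) = 1/16 < 7/100.

4


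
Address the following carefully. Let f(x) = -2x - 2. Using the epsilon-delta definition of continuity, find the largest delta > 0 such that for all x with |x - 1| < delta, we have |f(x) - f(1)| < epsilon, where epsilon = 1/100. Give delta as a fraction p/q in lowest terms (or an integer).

We compute f(1) = -2*(1) - 2 = -4.
|f(x) - f(1)| = |-2x - 2 - (-4)| = |-2(x - 1)| = 2|x - 1|.
We need 2|x - 1| < 1/100, i.e. |x - 1| < 1/100 / 2 = 1/200.
So any delta <= 1/200 works. Conversely, if delta > 1/200, then x = 1 + 1/200 satisfies |x - 1| = 1/200 < delta but |f(x) - f(1)| = 2 * 1/200 = 1/100, which is not < 1/100; so no larger delta works.
Hence the largest such delta is 1/200.

1/200


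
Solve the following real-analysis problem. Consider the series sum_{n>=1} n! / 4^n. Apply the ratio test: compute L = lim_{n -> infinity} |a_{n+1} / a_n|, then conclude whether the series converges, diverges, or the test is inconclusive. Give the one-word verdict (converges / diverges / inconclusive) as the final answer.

Let a_n denote the general term. Form the ratio a_{n+1}/a_n and simplify:
a_{n+1}/a_n = n/4 + 1/4
Take the limit as n -> infinity: L = infinity.
Since L = infinity > 1 (or L = infinity), the ratio test implies the series diverges.

diverges


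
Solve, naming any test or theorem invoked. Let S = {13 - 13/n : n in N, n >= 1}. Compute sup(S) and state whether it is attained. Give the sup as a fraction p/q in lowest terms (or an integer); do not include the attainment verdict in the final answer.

Analysis:
- Values: 0, 13/2, 26/3, 39/4, ... strictly increasing.
- Minimum is 0 (n=1); inf = 0 (attained).
- 13 - 13/n -> 13 from below; sup = 13, not attained.
Conclusion: sup(S) = 13, not attained in S.

13


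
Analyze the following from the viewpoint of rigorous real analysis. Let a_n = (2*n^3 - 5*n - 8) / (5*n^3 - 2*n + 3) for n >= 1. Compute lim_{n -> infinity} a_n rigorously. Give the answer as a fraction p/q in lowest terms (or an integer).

Divide numerator and denominator by n^3, the highest power:
numerator / n^3 = 2 - 5/n^2 - 8/n^3
denominator / n^3 = 5 - 2/n^2 + 3/n^3
As n -> infinity, all terms of the form c/n^k (k >= 1) tend to 0.
So numerator / n^3 -> 2 and denominator / n^3 -> 5.
Therefore lim a_n = 2/5.

2/5


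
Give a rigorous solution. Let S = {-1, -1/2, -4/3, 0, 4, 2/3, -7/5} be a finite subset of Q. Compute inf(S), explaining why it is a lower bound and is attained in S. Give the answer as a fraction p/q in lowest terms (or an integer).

S is finite, so inf(S) = min(S).
Sorted increasing:
-7/5, -4/3, -1, -1/2, 0, 2/3, 4
The extremum is -7/5.
For every x in S, x >= -7/5. And -7/5 is in S, so it is attained.
Therefore inf(S) = -7/5.

-7/5


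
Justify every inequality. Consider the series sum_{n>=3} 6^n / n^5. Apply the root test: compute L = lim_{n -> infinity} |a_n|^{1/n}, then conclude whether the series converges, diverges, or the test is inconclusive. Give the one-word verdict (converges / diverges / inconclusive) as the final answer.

Let a_n denote the general term. Form |a_n|^(1/n) and simplify:
|a_n|^(1/n) = 6/n^(5/n)
Take the limit as n -> infinity: L = 6.
Since L = 6 > 1, the root test implies divergence.

diverges


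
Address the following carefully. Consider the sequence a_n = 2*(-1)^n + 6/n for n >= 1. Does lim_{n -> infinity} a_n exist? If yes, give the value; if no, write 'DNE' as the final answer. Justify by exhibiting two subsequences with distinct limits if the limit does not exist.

Examine the behaviour of a_n along subsequences.
a_{2k} = 2 + 6/(2k) -> 2. a_{2k+1} = -2 + 6/(2k+1) -> -2.
Since these two subsequential limits are 2 and -2, distinct, the full sequence cannot converge (a convergent sequence has all subsequences tending to the same limit). So lim a_n does not exist.

DNE
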